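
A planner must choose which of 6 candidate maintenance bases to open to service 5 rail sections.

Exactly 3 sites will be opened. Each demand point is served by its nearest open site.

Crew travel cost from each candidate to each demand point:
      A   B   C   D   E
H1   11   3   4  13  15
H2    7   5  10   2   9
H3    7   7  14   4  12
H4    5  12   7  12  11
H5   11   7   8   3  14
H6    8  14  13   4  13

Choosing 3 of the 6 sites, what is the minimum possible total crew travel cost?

23

Open {H1, H2, H4}.
  A→H4 5, B→H1 3, C→H1 4, D→H2 2, E→H2 9  ⇒ total 23.
Compare {H1, H2, H3}: total 25.
Compare {H1, H2, H5}: total 25.
No size-3 selection does better; minimum is 23.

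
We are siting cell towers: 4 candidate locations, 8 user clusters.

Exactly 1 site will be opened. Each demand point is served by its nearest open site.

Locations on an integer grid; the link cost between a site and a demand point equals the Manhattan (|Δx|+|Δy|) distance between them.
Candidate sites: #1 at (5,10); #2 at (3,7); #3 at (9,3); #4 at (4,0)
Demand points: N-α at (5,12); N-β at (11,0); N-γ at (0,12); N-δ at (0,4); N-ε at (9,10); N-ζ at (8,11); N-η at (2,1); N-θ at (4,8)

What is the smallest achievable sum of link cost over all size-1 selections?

Open {#1}.
  N-α→#1 2, N-β→#1 16, N-γ→#1 7, N-δ→#1 11, N-ε→#1 4, N-ζ→#1 4, N-η→#1 12, N-θ→#1 3  ⇒ total 59.
Compare {#2}: total 63.
Compare {#3}: total 81.
No size-1 selection does better; minimum is 59.

59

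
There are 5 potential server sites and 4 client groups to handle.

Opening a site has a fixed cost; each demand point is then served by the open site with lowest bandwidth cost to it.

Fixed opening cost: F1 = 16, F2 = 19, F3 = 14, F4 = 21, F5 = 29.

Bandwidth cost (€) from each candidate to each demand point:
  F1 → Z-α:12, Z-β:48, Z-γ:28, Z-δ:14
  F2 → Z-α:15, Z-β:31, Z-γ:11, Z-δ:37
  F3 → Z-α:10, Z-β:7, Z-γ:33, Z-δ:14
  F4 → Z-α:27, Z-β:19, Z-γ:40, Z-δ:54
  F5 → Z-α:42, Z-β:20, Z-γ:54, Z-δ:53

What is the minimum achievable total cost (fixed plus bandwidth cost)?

75

Open {F2, F3}: assign each demand point to its cheapest open site.
  Z-α→F3 10, Z-β→F3 7, Z-γ→F2 11, Z-δ→F3 14
  bandwidth cost 42, fixed 33 → total 75.
Compare {F3}: bandwidth cost 64 + fixed 14 = 78.
Compare {F1, F3}: bandwidth cost 59 + fixed 30 = 89.
Compare {F1, F2, F3}: bandwidth cost 42 + fixed 49 = 91.
All other subsets cost ≥ 78. Minimum total cost: 75.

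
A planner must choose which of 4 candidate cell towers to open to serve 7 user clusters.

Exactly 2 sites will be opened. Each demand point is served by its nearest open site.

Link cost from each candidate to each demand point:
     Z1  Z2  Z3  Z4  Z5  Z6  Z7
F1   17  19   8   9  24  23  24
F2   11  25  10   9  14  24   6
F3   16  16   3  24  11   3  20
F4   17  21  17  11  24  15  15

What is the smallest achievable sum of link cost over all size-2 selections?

Open {F2, F3}.
  Z1→F2 11, Z2→F3 16, Z3→F3 3, Z4→F2 9, Z5→F3 11, Z6→F3 3, Z7→F2 6  ⇒ total 59.
Compare {F3, F4}: total 75.
Compare {F1, F3}: total 78.
No size-2 selection does better; minimum is 59.

59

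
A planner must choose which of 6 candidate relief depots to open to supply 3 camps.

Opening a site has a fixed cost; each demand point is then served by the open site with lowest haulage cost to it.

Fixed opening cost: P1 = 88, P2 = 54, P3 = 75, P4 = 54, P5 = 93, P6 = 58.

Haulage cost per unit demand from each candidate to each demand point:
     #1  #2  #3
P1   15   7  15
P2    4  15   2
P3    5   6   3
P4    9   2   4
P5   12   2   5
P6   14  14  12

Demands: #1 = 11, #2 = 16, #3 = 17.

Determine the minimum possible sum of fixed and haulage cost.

Open {P2, P4}: assign each demand point to its cheapest open site.
  #1→P2 11×4=44, #2→P4 16×2=32, #3→P2 17×2=34
  haulage cost 110, fixed 108 → total 218.
Compare {P4}: haulage cost 199 + fixed 54 = 253.
Compare {P2, P5}: haulage cost 110 + fixed 147 = 257.
Compare {P3, P4}: haulage cost 138 + fixed 129 = 267.
All other subsets cost ≥ 253. Minimum total cost: 218.

218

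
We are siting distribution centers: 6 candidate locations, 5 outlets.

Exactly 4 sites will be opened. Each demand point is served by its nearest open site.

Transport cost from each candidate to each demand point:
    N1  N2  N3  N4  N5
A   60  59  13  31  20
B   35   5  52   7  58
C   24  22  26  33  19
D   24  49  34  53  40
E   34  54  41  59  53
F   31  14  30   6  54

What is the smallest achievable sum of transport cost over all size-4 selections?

Open {A, B, C, F}.
  N1→C 24, N2→B 5, N3→A 13, N4→F 6, N5→C 19  ⇒ total 67.
Compare {A, B, C, D}: total 68.
Compare {A, B, C, E}: total 68.
No size-4 selection does better; minimum is 67.

67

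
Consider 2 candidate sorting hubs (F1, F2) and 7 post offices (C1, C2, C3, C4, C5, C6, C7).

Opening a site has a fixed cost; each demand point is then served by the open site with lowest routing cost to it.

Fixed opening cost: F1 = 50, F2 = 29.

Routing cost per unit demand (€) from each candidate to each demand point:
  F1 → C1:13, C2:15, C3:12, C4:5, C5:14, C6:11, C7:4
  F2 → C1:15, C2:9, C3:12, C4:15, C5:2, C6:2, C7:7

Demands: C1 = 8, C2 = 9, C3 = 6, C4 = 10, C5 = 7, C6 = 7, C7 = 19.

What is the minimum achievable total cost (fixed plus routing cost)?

490

Open {F1, F2}: assign each demand point to its cheapest open site.
  C1→F1 8×13=104, C2→F2 9×9=81, C3→F1 6×12=72, C4→F1 10×5=50, C5→F2 7×2=14, C6→F2 7×2=14, C7→F1 19×4=76
  routing cost 411, fixed 79 → total 490.
Compare {F2}: routing cost 584 + fixed 29 = 613.
Compare {F1}: routing cost 612 + fixed 50 = 662.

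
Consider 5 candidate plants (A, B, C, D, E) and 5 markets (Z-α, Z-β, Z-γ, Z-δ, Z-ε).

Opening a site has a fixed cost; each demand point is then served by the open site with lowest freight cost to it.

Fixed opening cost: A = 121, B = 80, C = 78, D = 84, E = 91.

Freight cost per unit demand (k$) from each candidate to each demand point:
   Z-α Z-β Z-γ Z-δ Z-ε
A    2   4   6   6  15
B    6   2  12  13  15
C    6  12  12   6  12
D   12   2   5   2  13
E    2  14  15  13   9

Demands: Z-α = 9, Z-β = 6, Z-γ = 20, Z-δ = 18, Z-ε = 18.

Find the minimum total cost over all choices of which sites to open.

503

Open {D, E}: assign each demand point to its cheapest open site.
  Z-α→E 9×2=18, Z-β→D 6×2=12, Z-γ→D 20×5=100, Z-δ→D 18×2=36, Z-ε→E 18×9=162
  freight cost 328, fixed 175 → total 503.
Compare {D}: freight cost 490 + fixed 84 = 574.
Compare {C, D}: freight cost 418 + fixed 162 = 580.
Compare {C, D, E}: freight cost 328 + fixed 253 = 581.
All other subsets cost ≥ 574. Minimum total cost: 503.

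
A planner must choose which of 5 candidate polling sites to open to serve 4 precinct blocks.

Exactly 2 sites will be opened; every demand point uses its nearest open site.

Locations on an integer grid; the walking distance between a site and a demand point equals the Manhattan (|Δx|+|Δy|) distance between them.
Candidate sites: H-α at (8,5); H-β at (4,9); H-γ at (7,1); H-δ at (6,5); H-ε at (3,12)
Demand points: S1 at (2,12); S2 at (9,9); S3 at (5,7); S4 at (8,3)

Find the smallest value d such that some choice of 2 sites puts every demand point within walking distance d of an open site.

5

Open {H-α, H-β}.
  Farthest demand point is S1 at walking distance 5 (to H-β); all others are ≤ 5.
With {H-α, H-ε} the worst case is 5.
With {H-β, H-γ} the worst case is 5.
No size-2 selection achieves below 5.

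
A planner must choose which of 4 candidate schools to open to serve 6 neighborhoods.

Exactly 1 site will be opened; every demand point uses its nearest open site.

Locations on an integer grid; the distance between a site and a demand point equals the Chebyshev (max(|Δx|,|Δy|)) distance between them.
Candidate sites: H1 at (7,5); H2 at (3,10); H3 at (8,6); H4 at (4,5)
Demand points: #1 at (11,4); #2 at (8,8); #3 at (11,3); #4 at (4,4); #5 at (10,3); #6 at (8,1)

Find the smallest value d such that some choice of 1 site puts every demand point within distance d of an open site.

Open {H1}.
  Farthest demand point is #1 at distance 4 (to H1); all others are ≤ 4.
With {H3} the worst case is 5.
With {H4} the worst case is 7.
No size-1 selection achieves below 4.

4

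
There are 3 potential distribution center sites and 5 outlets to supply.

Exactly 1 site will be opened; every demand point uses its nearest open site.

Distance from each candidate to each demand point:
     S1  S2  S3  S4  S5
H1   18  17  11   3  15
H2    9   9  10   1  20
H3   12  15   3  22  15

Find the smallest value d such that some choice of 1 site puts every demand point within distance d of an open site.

Open {H1}.
  Farthest demand point is S1 at distance 18 (to H1); all others are ≤ 18.
With {H2} the worst case is 20.
With {H3} the worst case is 22.
No size-1 selection achieves below 18.

18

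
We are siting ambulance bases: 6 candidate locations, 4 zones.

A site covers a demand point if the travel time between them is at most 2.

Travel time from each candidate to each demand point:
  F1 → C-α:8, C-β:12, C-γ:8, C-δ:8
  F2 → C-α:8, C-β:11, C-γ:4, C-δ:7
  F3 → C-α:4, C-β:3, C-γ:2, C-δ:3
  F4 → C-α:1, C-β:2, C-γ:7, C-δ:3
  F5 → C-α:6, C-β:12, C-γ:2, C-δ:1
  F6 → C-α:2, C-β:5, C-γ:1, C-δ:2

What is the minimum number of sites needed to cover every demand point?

Coverage sets (demand points within 2 of each site):
  F1: {}
  F2: {}
  F3: {C-γ}
  F4: {C-α, C-β}
  F5: {C-γ, C-δ}
  F6: {C-α, C-γ, C-δ}
No single site covers all 4 demand points.
But {F4, F5} covers everything, so the minimum is 2.

2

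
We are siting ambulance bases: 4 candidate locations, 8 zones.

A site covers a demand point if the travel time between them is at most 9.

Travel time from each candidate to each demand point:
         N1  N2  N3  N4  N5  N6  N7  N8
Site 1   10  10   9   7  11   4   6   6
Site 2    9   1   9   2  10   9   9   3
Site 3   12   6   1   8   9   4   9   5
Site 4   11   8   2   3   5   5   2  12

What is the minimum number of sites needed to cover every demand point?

Coverage sets (demand points within 9 of each site):
  Site 1: {N3, N4, N6, N7, N8}
  Site 2: {N1, N2, N3, N4, N6, N7, N8}
  Site 3: {N2, N3, N4, N5, N6, N7, N8}
  Site 4: {N2, N3, N4, N5, N6, N7}
No single site covers all 8 demand points.
But {Site 2, Site 3} covers everything, so the minimum is 2.

2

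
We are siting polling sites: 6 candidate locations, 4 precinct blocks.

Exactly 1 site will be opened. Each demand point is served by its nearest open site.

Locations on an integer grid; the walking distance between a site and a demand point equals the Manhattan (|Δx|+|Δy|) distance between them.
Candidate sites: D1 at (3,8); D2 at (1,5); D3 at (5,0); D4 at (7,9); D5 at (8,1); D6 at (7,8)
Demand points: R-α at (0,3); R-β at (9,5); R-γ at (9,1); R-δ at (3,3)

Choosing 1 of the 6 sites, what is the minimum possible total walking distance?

Open {D5}.
  R-α→D5 10, R-β→D5 5, R-γ→D5 1, R-δ→D5 7  ⇒ total 23.
Compare {D2}: total 27.
Compare {D3}: total 27.
No size-1 selection does better; minimum is 23.

23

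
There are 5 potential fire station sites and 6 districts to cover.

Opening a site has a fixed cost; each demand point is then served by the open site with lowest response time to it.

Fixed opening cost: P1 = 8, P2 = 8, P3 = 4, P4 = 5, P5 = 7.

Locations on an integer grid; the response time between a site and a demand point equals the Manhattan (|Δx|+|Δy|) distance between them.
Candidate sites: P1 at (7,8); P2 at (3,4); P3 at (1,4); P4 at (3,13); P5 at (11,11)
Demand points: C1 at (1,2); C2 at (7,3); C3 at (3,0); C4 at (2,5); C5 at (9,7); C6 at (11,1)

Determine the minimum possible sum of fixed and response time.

41

Open {P1, P3}: assign each demand point to its cheapest open site.
  C1→P3 2, C2→P1 5, C3→P3 6, C4→P3 2, C5→P1 3, C6→P1 11
  response time 29, fixed 12 → total 41.
Compare {P2}: response time 35 + fixed 8 = 43.
Compare {P3, P5}: response time 33 + fixed 11 = 44.
Compare {P3}: response time 41 + fixed 4 = 45.
All other subsets cost ≥ 43. Minimum total cost: 41.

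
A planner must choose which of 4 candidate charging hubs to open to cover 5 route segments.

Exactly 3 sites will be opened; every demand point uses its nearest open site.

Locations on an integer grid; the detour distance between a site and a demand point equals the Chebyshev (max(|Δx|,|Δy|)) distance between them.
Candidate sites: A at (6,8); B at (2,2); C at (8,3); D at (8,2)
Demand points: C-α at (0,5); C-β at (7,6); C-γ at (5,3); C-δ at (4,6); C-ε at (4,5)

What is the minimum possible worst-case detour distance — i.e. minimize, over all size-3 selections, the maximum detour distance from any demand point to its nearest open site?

Open {A, B, C}.
  Farthest demand point is C-α at detour distance 3 (to B); all others are ≤ 3.
With {A, B, D} the worst case is 3.
With {B, C, D} the worst case is 4.
No size-3 selection achieves below 3.

3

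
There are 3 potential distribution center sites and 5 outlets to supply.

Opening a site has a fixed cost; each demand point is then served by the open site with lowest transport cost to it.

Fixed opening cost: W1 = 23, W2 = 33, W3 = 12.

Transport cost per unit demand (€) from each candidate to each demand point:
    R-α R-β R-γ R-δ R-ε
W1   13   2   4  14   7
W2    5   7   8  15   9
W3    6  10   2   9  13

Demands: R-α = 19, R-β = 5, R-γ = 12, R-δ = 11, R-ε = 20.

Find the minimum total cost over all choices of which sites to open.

422

Open {W1, W3}: assign each demand point to its cheapest open site.
  R-α→W3 19×6=114, R-β→W1 5×2=10, R-γ→W3 12×2=24, R-δ→W3 11×9=99, R-ε→W1 20×7=140
  transport cost 387, fixed 35 → total 422.
Compare {W1, W2, W3}: transport cost 368 + fixed 68 = 436.
Compare {W2, W3}: transport cost 433 + fixed 45 = 478.
Compare {W1, W2}: transport cost 447 + fixed 56 = 503.
All other subsets cost ≥ 436. Minimum total cost: 422.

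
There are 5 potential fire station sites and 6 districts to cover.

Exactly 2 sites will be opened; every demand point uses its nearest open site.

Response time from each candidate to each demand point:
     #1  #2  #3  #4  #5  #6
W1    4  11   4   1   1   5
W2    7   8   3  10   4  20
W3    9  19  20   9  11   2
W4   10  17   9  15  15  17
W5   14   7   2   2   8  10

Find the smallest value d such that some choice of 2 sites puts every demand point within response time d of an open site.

Open {W1, W5}.
  Farthest demand point is #2 at response time 7 (to W5); all others are ≤ 7.
With {W1, W2} the worst case is 8.
With {W2, W3} the worst case is 9.
No size-2 selection achieves below 7.

7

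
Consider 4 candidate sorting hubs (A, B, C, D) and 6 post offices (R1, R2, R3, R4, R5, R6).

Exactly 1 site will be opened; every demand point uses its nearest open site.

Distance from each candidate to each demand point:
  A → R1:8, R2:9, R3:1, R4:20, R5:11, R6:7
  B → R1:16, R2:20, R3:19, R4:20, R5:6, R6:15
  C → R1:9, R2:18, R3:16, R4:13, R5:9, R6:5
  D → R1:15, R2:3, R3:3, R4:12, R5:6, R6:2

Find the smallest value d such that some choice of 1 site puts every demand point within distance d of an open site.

15

Open {D}.
  Farthest demand point is R1 at distance 15 (to D); all others are ≤ 15.
With {C} the worst case is 18.
With {A} the worst case is 20.
No size-1 selection achieves below 15.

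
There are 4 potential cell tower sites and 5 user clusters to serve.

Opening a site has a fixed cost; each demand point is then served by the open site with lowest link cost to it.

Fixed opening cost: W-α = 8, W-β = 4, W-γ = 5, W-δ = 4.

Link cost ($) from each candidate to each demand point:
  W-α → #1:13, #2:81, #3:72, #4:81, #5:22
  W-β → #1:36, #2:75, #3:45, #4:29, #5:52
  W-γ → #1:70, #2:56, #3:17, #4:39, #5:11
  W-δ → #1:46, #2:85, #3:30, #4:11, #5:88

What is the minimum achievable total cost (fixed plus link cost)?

125

Open {W-α, W-γ, W-δ}: assign each demand point to its cheapest open site.
  #1→W-α 13, #2→W-γ 56, #3→W-γ 17, #4→W-δ 11, #5→W-γ 11
  link cost 108, fixed 17 → total 125.
Compare {W-α, W-β, W-γ, W-δ}: link cost 108 + fixed 21 = 129.
Compare {W-α, W-β, W-γ}: link cost 126 + fixed 17 = 143.
Compare {W-β, W-γ, W-δ}: link cost 131 + fixed 13 = 144.
All other subsets cost ≥ 129. Minimum total cost: 125.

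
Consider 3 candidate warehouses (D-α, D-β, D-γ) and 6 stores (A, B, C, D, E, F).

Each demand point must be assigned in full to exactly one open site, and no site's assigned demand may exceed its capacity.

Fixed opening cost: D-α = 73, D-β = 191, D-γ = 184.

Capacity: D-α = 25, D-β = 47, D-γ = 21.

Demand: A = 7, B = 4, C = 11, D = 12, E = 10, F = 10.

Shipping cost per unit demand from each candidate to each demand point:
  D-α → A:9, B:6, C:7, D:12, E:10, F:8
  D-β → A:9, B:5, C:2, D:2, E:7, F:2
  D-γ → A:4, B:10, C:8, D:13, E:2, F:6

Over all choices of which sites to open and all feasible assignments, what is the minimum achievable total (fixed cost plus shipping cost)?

Open {D-α, D-β}; cheapest assignment that respects the capacities:
  D-α (cap 25, load 7): A — cost 7×9 = 63
  D-β (cap 47, load 47): B, C, D, E, F — cost 4×5 + 11×2 + 12×2 + 10×7 + 10×2 = 156
  Shipping 219, fixed 264 → total 483.
  Any other capacity-feasible assignment to {D-α, D-β} ships for at least 219.
Compare {D-β, D-γ}: its best feasible assignment gives total 509.
Compare {D-α, D-β, D-γ}: its best feasible assignment gives total 582.
Every other set of open sites that can feasibly serve all demand totals ≥ 509 even under its best assignment. Minimum: 483.

483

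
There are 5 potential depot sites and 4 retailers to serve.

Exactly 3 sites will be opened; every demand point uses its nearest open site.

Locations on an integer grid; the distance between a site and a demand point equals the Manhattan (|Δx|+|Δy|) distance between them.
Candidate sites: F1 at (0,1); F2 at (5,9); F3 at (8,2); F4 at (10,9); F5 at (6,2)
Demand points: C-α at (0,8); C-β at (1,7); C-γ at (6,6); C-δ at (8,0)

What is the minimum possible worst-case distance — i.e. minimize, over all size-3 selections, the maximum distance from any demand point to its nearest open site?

6

Open {F1, F2, F3}.
  Farthest demand point is C-α at distance 6 (to F2); all others are ≤ 6.
With {F1, F2, F5} the worst case is 6.
With {F2, F3, F4} the worst case is 6.
No size-3 selection achieves below 6.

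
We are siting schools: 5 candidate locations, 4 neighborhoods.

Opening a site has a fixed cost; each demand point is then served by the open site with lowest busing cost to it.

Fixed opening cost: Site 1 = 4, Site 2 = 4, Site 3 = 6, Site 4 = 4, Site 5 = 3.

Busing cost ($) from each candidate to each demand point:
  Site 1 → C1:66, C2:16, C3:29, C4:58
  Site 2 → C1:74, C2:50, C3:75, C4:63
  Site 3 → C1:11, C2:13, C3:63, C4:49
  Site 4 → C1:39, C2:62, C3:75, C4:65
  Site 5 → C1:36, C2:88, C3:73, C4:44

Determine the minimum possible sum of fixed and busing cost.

Open {Site 1, Site 3, Site 5}: assign each demand point to its cheapest open site.
  C1→Site 3 11, C2→Site 3 13, C3→Site 1 29, C4→Site 5 44
  busing cost 97, fixed 13 → total 110.
Compare {Site 1, Site 3}: busing cost 102 + fixed 10 = 112.
Compare {Site 1, Site 2, Site 3, Site 5}: busing cost 97 + fixed 17 = 114.
Compare {Site 1, Site 3, Site 4, Site 5}: busing cost 97 + fixed 17 = 114.
All other subsets cost ≥ 112. Minimum total cost: 110.

110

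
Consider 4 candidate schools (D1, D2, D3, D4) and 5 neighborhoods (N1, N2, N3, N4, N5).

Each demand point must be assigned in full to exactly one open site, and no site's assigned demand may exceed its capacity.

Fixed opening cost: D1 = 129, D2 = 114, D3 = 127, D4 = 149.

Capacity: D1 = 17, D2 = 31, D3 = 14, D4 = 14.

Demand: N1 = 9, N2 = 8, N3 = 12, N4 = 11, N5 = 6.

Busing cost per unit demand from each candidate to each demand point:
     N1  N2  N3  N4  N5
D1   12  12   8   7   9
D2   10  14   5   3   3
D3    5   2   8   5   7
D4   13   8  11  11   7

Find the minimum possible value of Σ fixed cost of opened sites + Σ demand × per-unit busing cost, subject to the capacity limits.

558

Open {D1, D2}; cheapest assignment that respects the capacities:
  D1 (cap 17, load 17): N1, N2 — cost 9×12 + 8×12 = 204
  D2 (cap 31, load 29): N3, N4, N5 — cost 12×5 + 11×3 + 6×3 = 111
  Shipping 315, fixed 243 → total 558.
  Any other capacity-feasible assignment to {D1, D2} ships for at least 315.
Compare {D1, D2, D3}: its best feasible assignment gives total 605.
Compare {D2, D3, D4}: its best feasible assignment gives total 610.
Every other set of open sites that can feasibly serve all demand totals ≥ 605 even under its best assignment. Minimum: 558.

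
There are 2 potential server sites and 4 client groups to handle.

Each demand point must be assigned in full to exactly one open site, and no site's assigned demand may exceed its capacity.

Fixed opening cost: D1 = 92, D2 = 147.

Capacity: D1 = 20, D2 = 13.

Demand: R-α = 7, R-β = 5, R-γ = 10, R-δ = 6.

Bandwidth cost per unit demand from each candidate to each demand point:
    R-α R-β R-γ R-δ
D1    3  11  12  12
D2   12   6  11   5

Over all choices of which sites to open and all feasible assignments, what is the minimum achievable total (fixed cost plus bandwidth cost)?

Open {D1, D2}; cheapest assignment that respects the capacities:
  D1 (cap 20, load 17): R-α, R-γ — cost 7×3 + 10×12 = 141
  D2 (cap 13, load 11): R-β, R-δ — cost 5×6 + 6×5 = 60
  Shipping 201, fixed 239 → total 440.
  Any other capacity-feasible assignment to {D1, D2} ships for at least 201.
Total demand is 28 and no other set of sites has combined capacity ≥ 28, so {D1, D2} is the only feasible choice of open sites. Minimum: 440.

440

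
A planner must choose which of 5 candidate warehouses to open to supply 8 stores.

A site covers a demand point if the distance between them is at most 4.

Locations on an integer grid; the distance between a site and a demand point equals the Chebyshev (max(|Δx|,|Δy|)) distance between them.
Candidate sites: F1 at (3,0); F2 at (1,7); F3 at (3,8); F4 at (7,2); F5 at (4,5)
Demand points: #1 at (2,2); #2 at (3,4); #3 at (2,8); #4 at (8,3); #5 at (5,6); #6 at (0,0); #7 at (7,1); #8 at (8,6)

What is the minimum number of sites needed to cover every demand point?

Coverage sets (demand points within 4 of each site):
  F1: {#1, #2, #6, #7}
  F2: {#2, #3, #5}
  F3: {#2, #3, #5}
  F4: {#2, #4, #5, #7, #8}
  F5: {#1, #2, #3, #4, #5, #7, #8}
No single site covers all 8 demand points.
But {F1, F5} covers everything, so the minimum is 2.

2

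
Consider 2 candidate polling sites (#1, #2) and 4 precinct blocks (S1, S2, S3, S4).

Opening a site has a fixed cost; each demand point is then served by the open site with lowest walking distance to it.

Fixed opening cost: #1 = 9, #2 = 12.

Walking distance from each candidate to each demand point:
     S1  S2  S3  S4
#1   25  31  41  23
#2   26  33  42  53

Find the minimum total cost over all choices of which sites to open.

129

Open {#1}: assign each demand point to its cheapest open site.
  S1→#1 25, S2→#1 31, S3→#1 41, S4→#1 23
  walking distance 120, fixed 9 → total 129.
Compare {#1, #2}: walking distance 120 + fixed 21 = 141.
Compare {#2}: walking distance 154 + fixed 12 = 166.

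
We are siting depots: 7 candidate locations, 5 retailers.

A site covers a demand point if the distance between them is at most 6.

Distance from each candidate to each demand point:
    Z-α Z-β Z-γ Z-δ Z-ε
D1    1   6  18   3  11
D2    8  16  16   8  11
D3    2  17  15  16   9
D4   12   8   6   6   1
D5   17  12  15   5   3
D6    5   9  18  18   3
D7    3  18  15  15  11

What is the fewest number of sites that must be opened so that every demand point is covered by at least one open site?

2

Coverage sets (demand points within 6 of each site):
  D1: {Z-α, Z-β, Z-δ}
  D2: {}
  D3: {Z-α}
  D4: {Z-γ, Z-δ, Z-ε}
  D5: {Z-δ, Z-ε}
  D6: {Z-α, Z-ε}
  D7: {Z-α}
No single site covers all 5 demand points.
But {D1, D4} covers everything, so the minimum is 2.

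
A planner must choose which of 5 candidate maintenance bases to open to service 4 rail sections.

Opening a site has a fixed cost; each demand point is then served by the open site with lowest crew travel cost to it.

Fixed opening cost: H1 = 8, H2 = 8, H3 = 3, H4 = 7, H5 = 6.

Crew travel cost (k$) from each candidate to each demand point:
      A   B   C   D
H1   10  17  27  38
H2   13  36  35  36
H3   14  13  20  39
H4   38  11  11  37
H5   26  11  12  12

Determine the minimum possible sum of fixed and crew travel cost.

58

Open {H3, H5}: assign each demand point to its cheapest open site.
  A→H3 14, B→H5 11, C→H5 12, D→H5 12
  crew travel cost 49, fixed 9 → total 58.
Compare {H1, H5}: crew travel cost 45 + fixed 14 = 59.
Compare {H2, H5}: crew travel cost 48 + fixed 14 = 62.
Compare {H1, H3, H5}: crew travel cost 45 + fixed 17 = 62.
All other subsets cost ≥ 59. Minimum total cost: 58.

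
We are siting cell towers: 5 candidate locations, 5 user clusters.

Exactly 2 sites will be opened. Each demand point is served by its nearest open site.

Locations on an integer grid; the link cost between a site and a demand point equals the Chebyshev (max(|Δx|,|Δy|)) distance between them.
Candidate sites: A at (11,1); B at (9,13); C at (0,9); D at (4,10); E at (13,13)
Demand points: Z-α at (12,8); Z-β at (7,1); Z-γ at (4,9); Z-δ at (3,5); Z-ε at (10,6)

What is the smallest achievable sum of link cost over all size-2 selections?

22

Open {A, D}.
  Z-α→A 7, Z-β→A 4, Z-γ→D 1, Z-δ→D 5, Z-ε→A 5  ⇒ total 22.
Compare {A, C}: total 24.
Compare {B, D}: total 26.
No size-2 selection does better; minimum is 22.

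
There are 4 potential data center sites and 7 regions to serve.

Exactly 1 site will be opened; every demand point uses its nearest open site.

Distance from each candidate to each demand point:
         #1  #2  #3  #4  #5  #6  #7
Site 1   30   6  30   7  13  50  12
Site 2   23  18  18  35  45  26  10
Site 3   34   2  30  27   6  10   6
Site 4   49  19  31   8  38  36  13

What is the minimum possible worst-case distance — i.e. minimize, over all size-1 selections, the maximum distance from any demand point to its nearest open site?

Open {Site 3}.
  Farthest demand point is #1 at distance 34 (to Site 3); all others are ≤ 34.
With {Site 2} the worst case is 45.
With {Site 4} the worst case is 49.
No size-1 selection achieves below 34.

34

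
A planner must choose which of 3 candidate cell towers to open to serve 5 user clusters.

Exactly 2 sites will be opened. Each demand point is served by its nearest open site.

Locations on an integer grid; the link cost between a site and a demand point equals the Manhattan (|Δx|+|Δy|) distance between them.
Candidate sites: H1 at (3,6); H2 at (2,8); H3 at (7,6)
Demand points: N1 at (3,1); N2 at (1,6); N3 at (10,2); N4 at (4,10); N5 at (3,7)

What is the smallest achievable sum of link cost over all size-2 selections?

20

Open {H1, H3}.
  N1→H1 5, N2→H1 2, N3→H3 7, N4→H1 5, N5→H1 1  ⇒ total 20.
Compare {H1, H2}: total 23.
Compare {H2, H3}: total 24.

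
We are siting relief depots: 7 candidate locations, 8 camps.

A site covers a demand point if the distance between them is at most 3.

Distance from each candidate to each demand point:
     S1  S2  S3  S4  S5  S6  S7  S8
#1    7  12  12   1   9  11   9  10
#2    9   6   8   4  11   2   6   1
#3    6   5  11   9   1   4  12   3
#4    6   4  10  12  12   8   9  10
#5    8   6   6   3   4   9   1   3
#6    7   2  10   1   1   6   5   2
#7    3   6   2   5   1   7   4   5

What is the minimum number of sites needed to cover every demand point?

4

Coverage sets (demand points within 3 of each site):
  #1: {S4}
  #2: {S6, S8}
  #3: {S5, S8}
  #4: {}
  #5: {S4, S7, S8}
  #6: {S2, S4, S5, S8}
  #7: {S1, S3, S5}
No 3 sites suffice: every size-3 union leaves at least one demand point uncovered.
But {#2, #5, #6, #7} covers everything, so the minimum is 4.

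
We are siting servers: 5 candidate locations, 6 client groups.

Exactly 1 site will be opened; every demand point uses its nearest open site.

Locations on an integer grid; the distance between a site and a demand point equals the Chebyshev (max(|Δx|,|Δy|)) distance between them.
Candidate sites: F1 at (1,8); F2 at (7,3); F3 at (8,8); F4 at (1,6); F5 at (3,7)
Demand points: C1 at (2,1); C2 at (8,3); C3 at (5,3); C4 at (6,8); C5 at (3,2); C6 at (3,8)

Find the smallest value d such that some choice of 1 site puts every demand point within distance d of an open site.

Open {F2}.
  Farthest demand point is C1 at distance 5 (to F2); all others are ≤ 5.
With {F5} the worst case is 6.
With {F1} the worst case is 7.
No size-1 selection achieves below 5.

5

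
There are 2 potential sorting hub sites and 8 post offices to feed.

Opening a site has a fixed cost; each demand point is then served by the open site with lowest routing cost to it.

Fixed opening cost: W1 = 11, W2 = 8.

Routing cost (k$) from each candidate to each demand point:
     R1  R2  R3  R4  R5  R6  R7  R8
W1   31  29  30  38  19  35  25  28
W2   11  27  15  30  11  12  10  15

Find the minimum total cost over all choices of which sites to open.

139

Open {W2}: assign each demand point to its cheapest open site.
  R1→W2 11, R2→W2 27, R3→W2 15, R4→W2 30, R5→W2 11, R6→W2 12, R7→W2 10, R8→W2 15
  routing cost 131, fixed 8 → total 139.
Compare {W1, W2}: routing cost 131 + fixed 19 = 150.
Compare {W1}: routing cost 235 + fixed 11 = 246.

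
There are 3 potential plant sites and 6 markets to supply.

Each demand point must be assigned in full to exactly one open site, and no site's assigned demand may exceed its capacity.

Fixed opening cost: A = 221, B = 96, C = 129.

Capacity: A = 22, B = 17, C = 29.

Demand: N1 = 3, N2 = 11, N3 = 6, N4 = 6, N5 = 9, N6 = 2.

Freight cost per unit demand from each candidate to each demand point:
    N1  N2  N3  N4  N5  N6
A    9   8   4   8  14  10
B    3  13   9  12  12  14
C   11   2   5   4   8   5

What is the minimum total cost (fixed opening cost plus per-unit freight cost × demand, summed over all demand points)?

416

Open {B, C}; cheapest assignment that respects the capacities:
  B (cap 17, load 9): N1, N3 — cost 3×3 + 6×9 = 63
  C (cap 29, load 28): N2, N4, N5, N6 — cost 11×2 + 6×4 + 9×8 + 2×5 = 128
  Shipping 191, fixed 225 → total 416.
  Any other capacity-feasible assignment to {B, C} ships for at least 191.
Compare {A, C}: its best feasible assignment gives total 529.
Compare {A, B, C}: its best feasible assignment gives total 607.
Every other set of open sites that can feasibly serve all demand totals ≥ 529 even under its best assignment. Minimum: 416.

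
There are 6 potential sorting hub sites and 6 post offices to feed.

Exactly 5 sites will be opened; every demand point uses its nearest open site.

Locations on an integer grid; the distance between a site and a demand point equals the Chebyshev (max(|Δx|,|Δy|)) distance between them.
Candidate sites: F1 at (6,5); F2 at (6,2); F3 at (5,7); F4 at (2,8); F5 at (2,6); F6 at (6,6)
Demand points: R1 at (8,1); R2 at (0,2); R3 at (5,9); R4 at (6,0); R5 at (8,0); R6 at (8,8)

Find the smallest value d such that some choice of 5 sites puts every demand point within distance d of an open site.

Open {F1, F2, F3, F4, F5}.
  Farthest demand point is R2 at distance 4 (to F5); all others are ≤ 4.
With {F1, F2, F3, F5, F6} the worst case is 4.
With {F1, F2, F4, F5, F6} the worst case is 4.
No size-5 selection achieves below 4.

4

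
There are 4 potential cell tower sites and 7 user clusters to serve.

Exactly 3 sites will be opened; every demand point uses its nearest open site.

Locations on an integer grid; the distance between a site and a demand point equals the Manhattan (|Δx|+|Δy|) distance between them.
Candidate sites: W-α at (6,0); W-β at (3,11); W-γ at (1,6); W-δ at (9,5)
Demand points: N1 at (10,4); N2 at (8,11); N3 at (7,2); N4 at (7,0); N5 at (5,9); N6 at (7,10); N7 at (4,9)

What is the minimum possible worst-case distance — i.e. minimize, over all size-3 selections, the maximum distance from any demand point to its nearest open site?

5

Open {W-α, W-β, W-δ}.
  Farthest demand point is N2 at distance 5 (to W-β); all others are ≤ 5.
With {W-α, W-γ, W-δ} the worst case is 7.
With {W-β, W-γ, W-δ} the worst case is 7.
No size-3 selection achieves below 5.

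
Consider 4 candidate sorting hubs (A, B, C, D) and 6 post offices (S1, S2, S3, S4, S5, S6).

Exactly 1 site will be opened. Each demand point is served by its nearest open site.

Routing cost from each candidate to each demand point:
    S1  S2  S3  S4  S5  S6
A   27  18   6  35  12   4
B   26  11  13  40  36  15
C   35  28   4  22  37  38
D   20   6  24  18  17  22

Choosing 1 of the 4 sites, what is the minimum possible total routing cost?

Open {A}.
  S1→A 27, S2→A 18, S3→A 6, S4→A 35, S5→A 12, S6→A 4  ⇒ total 102.
Compare {D}: total 107.
Compare {B}: total 141.
No size-1 selection does better; minimum is 102.

102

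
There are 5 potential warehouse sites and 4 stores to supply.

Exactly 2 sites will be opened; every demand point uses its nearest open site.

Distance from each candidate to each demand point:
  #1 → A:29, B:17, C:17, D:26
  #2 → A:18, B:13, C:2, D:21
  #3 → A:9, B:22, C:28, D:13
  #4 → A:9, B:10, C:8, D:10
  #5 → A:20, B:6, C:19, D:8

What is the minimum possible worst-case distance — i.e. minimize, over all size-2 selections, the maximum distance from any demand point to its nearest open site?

9

Open {#4, #5}.
  Farthest demand point is A at distance 9 (to #4); all others are ≤ 9.
With {#1, #4} the worst case is 10.
With {#2, #4} the worst case is 10.
No size-2 selection achieves below 9.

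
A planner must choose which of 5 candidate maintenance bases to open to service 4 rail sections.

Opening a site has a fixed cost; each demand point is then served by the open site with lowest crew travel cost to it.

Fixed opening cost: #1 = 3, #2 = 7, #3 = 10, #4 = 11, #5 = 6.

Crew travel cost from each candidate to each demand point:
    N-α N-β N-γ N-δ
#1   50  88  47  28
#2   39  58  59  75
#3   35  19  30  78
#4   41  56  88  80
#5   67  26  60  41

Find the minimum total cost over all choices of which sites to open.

Open {#1, #3}: assign each demand point to its cheapest open site.
  N-α→#3 35, N-β→#3 19, N-γ→#3 30, N-δ→#1 28
  crew travel cost 112, fixed 13 → total 125.
Compare {#1, #3, #5}: crew travel cost 112 + fixed 19 = 131.
Compare {#1, #2, #3}: crew travel cost 112 + fixed 20 = 132.
Compare {#1, #3, #4}: crew travel cost 112 + fixed 24 = 136.
All other subsets cost ≥ 131. Minimum total cost: 125.

125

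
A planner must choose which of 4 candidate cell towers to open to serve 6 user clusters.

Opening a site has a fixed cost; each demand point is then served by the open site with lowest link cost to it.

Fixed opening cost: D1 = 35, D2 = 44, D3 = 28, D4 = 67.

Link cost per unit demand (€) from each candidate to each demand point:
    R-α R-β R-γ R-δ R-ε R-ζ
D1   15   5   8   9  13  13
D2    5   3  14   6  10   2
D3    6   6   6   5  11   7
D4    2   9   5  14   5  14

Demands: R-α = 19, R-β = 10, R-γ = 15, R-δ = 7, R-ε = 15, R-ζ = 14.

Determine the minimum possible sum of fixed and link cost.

Open {D2, D4}: assign each demand point to its cheapest open site.
  R-α→D4 19×2=38, R-β→D2 10×3=30, R-γ→D4 15×5=75, R-δ→D2 7×6=42, R-ε→D4 15×5=75, R-ζ→D2 14×2=28
  link cost 288, fixed 111 → total 399.
Compare {D2, D3, D4}: link cost 281 + fixed 139 = 420.
Compare {D1, D2, D4}: link cost 288 + fixed 146 = 434.
Compare {D1, D2, D3, D4}: link cost 281 + fixed 174 = 455.
All other subsets cost ≥ 420. Minimum total cost: 399.

399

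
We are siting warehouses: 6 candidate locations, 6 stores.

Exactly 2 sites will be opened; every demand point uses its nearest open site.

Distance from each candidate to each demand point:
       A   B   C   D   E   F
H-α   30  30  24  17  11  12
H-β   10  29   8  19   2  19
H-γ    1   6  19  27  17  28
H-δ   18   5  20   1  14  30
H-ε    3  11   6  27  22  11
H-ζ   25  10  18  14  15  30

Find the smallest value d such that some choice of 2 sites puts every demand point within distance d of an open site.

Open {H-δ, H-ε}.
  Farthest demand point is E at distance 14 (to H-δ); all others are ≤ 14.
With {H-ε, H-ζ} the worst case is 15.
With {H-α, H-ε} the worst case is 17.
No size-2 selection achieves below 14.

14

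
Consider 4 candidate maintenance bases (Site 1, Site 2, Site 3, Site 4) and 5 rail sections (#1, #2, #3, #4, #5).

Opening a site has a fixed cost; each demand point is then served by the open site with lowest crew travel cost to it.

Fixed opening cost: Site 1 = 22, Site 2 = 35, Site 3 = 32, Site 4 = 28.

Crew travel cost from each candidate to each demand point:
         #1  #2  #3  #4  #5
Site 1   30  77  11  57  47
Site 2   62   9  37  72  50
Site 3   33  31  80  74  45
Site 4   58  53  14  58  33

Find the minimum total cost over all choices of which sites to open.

211

Open {Site 1, Site 2}: assign each demand point to its cheapest open site.
  #1→Site 1 30, #2→Site 2 9, #3→Site 1 11, #4→Site 1 57, #5→Site 1 47
  crew travel cost 154, fixed 57 → total 211.
Compare {Site 1, Site 2, Site 4}: crew travel cost 140 + fixed 85 = 225.
Compare {Site 1, Site 3}: crew travel cost 174 + fixed 54 = 228.
Compare {Site 3, Site 4}: crew travel cost 169 + fixed 60 = 229.
All other subsets cost ≥ 225. Minimum total cost: 211.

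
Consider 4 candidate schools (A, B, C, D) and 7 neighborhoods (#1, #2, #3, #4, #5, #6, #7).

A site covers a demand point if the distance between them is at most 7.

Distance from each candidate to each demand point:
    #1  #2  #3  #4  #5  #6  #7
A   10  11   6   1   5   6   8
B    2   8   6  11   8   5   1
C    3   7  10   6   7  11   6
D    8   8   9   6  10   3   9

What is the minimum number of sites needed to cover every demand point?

Coverage sets (demand points within 7 of each site):
  A: {#3, #4, #5, #6}
  B: {#1, #3, #6, #7}
  C: {#1, #2, #4, #5, #7}
  D: {#4, #6}
No single site covers all 7 demand points.
But {A, C} covers everything, so the minimum is 2.

2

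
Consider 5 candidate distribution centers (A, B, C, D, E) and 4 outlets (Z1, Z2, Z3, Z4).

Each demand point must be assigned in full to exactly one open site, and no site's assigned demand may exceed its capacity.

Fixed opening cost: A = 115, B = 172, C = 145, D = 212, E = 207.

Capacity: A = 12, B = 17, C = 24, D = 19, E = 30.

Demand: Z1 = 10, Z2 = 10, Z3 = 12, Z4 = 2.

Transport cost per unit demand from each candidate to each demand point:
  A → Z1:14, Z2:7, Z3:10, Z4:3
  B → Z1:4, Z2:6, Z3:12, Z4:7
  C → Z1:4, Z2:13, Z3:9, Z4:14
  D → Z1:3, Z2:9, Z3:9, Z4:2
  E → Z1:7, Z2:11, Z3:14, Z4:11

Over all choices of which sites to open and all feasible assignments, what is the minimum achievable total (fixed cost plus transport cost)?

484

Open {A, C}; cheapest assignment that respects the capacities:
  A (cap 12, load 12): Z2, Z4 — cost 10×7 + 2×3 = 76
  C (cap 24, load 22): Z1, Z3 — cost 10×4 + 12×9 = 148
  Shipping 224, fixed 260 → total 484.
  Any other capacity-feasible assignment to {A, C} ships for at least 224.
Compare {B, C}: its best feasible assignment gives total 539.
Compare {C, D}: its best feasible assignment gives total 599.
Every other set of open sites that can feasibly serve all demand totals ≥ 539 even under its best assignment. Minimum: 484.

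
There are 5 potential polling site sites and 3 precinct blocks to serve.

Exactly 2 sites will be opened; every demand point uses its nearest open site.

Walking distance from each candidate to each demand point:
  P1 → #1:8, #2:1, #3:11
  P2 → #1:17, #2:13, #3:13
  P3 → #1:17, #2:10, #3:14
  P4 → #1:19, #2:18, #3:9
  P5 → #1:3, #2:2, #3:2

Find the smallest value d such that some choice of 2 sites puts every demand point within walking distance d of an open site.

3

Open {P1, P5}.
  Farthest demand point is #1 at walking distance 3 (to P5); all others are ≤ 3.
With {P2, P5} the worst case is 3.
With {P3, P5} the worst case is 3.
No size-2 selection achieves below 3.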